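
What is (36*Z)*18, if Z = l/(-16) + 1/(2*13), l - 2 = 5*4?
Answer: -11259/13 ≈ -866.08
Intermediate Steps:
l = 22 (l = 2 + 5*4 = 2 + 20 = 22)
Z = -139/104 (Z = 22/(-16) + 1/(2*13) = 22*(-1/16) + (½)*(1/13) = -11/8 + 1/26 = -139/104 ≈ -1.3365)
(36*Z)*18 = (36*(-139/104))*18 = -1251/26*18 = -11259/13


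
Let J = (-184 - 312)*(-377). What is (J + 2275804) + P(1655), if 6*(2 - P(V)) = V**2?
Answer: 12037763/6 ≈ 2.0063e+6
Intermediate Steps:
P(V) = 2 - V**2/6
J = 186992 (J = -496*(-377) = 186992)
(J + 2275804) + P(1655) = (186992 + 2275804) + (2 - 1/6*1655**2) = 2462796 + (2 - 1/6*2739025) = 2462796 + (2 - 2739025/6) = 2462796 - 2739013/6 = 12037763/6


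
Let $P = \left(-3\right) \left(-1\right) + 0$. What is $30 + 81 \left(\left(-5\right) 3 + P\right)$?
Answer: $-942$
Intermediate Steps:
$P = 3$ ($P = 3 + 0 = 3$)
$30 + 81 \left(\left(-5\right) 3 + P\right) = 30 + 81 \left(\left(-5\right) 3 + 3\right) = 30 + 81 \left(-15 + 3\right) = 30 + 81 \left(-12\right) = 30 - 972 = -942$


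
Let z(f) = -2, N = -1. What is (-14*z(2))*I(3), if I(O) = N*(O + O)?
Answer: -168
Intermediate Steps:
I(O) = -2*O (I(O) = -(O + O) = -2*O)
(-14*z(2))*I(3) = (-14*(-2))*(-2*3) = 28*(-6) = -168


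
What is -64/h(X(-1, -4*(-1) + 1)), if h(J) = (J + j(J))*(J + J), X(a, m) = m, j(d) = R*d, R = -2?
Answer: 32/25 ≈ 1.2800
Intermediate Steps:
j(d) = -2*d
h(J) = -2*J² (h(J) = (J - 2*J)*(J + J) = (-J)*(2*J) = -2*J²)
-64/h(X(-1, -4*(-1) + 1)) = -64*(-1/(2*(-4*(-1) + 1)²)) = -64*(-1/(2*(4 + 1)²)) = -64/((-2*5²)) = -64/((-2*25)) = -64/(-50) = -64*(-1/50) = 32/25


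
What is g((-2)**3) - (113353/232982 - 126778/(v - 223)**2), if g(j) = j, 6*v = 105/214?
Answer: -12587586544093465/2120806554681942 ≈ -5.9353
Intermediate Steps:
v = 35/428 (v = (105/214)/6 = (105*(1/214))/6 = (1/6)*(105/214) = 35/428 ≈ 0.081776)
g((-2)**3) - (113353/232982 - 126778/(v - 223)**2) = (-2)**3 - (113353/232982 - 126778/(35/428 - 223)**2) = -8 - (113353*(1/232982) - 126778/((-95409/428)**2)) = -8 - (113353/232982 - 126778/9102877281/183184) = -8 - (113353/232982 - 126778*183184/9102877281) = -8 - (113353/232982 - 23223701152/9102877281) = -8 - 1*(-4378865893362071/2120806554681942) = -8 + 4378865893362071/2120806554681942 = -12587586544093465/2120806554681942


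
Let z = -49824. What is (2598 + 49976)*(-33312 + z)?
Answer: -4370792064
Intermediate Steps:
(2598 + 49976)*(-33312 + z) = (2598 + 49976)*(-33312 - 49824) = 52574*(-83136) = -4370792064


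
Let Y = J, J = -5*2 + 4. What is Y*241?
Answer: -1446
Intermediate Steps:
J = -6 (J = -10 + 4 = -6)
Y = -6
Y*241 = -6*241 = -1446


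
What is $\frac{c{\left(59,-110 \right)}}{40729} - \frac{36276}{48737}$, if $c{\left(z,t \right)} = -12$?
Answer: $- \frac{113697696}{152693021} \approx -0.74462$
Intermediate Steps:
$\frac{c{\left(59,-110 \right)}}{40729} - \frac{36276}{48737} = - \frac{12}{40729} - \frac{36276}{48737} = - \frac{113697696}{152693021}$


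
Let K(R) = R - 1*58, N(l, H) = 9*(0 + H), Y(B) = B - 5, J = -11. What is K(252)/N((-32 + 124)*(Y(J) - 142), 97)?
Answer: 2/9 ≈ 0.22222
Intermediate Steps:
Y(B) = -5 + B
N(l, H) = 9*H
K(R) = -58 + R (K(R) = R - 58 = -58 + R)
K(252)/N((-32 + 124)*(Y(J) - 142), 97) = (-58 + 252)/((9*97)) = 194/873 = 194*(1/873) = 2/9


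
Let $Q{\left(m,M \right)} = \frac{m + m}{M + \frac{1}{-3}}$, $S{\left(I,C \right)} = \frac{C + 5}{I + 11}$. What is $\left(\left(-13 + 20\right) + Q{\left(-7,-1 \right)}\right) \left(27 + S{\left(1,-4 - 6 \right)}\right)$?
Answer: $\frac{11165}{24} \approx 465.21$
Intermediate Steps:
$S{\left(I,C \right)} = \frac{5 + C}{11 + I}$
$Q{\left(m,M \right)} = \frac{2 m}{- \frac{1}{3} + M}$ ($Q{\left(m,M \right)} = \frac{2 m}{M - \frac{1}{3}} = \frac{2 m}{- \frac{1}{3} + M}$)
$\left(\left(-13 + 20\right) + Q{\left(-7,-1 \right)}\right) \left(27 + S{\left(1,-4 - 6 \right)}\right) = \left(\left(-13 + 20\right) + 6 \left(-7\right) \frac{1}{-1 + 3 \left(-1\right)}\right) \left(27 + \frac{5 - 10}{11 + 1}\right) = \left(7 + 6 \left(-7\right) \frac{1}{-1 - 3}\right) \left(27 + \frac{5 - 10}{12}\right) = \left(7 + 6 \left(-7\right) \frac{1}{-4}\right) \left(27 + \frac{5 - 10}{12}\right) = \left(7 + 6 \left(-7\right) \left(- \frac{1}{4}\right)\right) \left(27 + \frac{1}{12} \left(-5\right)\right) = \left(7 + \frac{21}{2}\right) \left(27 - \frac{5}{12}\right) = \frac{35}{2} \cdot \frac{319}{12} = \frac{11165}{24}$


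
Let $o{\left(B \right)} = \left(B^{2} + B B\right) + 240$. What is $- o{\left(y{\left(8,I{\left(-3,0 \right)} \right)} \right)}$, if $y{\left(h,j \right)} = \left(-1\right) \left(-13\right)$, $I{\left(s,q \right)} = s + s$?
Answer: $-578$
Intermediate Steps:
$I{\left(s,q \right)} = 2 s$
$y{\left(h,j \right)} = 13$
$o{\left(B \right)} = 240 + 2 B^{2}$ ($o{\left(B \right)} = \left(B^{2} + B^{2}\right) + 240 = 2 B^{2} + 240 = 240 + 2 B^{2}$)
$- o{\left(y{\left(8,I{\left(-3,0 \right)} \right)} \right)} = - (240 + 2 \cdot 13^{2}) = - (240 + 2 \cdot 169) = - (240 + 338) = \left(-1\right) 578 = -578$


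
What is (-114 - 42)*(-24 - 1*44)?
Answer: 10608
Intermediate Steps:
(-114 - 42)*(-24 - 1*44) = -156*(-24 - 44) = -156*(-68) = 10608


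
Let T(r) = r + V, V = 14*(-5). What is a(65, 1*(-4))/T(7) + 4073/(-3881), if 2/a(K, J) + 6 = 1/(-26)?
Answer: -40084231/38386971 ≈ -1.0442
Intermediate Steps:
a(K, J) = -52/157 (a(K, J) = 2/(-6 + 1/(-26)) = 2/(-6 - 1/26) = 2/(-157/26) = 2*(-26/157) = -52/157)
V = -70
T(r) = -70 + r (T(r) = r - 70 = -70 + r)
a(65, 1*(-4))/T(7) + 4073/(-3881) = -52/(157*(-70 + 7)) + 4073/(-3881) = -52/157/(-63) + 4073*(-1/3881) = -52/157*(-1/63) - 4073/3881 = 52/9891 - 4073/3881 = -40084231/38386971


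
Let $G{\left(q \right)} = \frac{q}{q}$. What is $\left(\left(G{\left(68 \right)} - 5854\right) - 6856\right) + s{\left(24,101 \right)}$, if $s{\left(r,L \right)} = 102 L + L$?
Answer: $-2306$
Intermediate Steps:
$s{\left(r,L \right)} = 103 L$
$G{\left(q \right)} = 1$
$\left(\left(G{\left(68 \right)} - 5854\right) - 6856\right) + s{\left(24,101 \right)} = \left(\left(1 - 5854\right) - 6856\right) + 103 \cdot 101 = \left(-5853 - 6856\right) + 10403 = -12709 + 10403 = -2306$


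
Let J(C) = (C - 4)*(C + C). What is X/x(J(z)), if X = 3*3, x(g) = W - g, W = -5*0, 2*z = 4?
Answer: 9/8 ≈ 1.1250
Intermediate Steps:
z = 2 (z = (1/2)*4 = 2)
W = 0
J(C) = 2*C*(-4 + C) (J(C) = (-4 + C)*(2*C) = 2*C*(-4 + C))
x(g) = -g (x(g) = 0 - g = -g)
X = 9
X/x(J(z)) = 9/(-2*2*(-4 + 2)) = 9/(-2*2*(-2)) = 9/(-1*(-8)) = 9/8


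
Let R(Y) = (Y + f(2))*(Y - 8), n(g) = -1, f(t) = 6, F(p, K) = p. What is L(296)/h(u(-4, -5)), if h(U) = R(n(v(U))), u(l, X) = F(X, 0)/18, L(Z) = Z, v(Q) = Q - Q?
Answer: -296/45 ≈ -6.5778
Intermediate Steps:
v(Q) = 0
u(l, X) = X/18
R(Y) = (-8 + Y)*(6 + Y) (R(Y) = (Y + 6)*(Y - 8) = (6 + Y)*(-8 + Y) = (-8 + Y)*(6 + Y))
h(U) = -45 (h(U) = -48 + (-1)**2 - 2*(-1) = -48 + 1 + 2 = -45)
L(296)/h(u(-4, -5)) = 296/(-45) = 296*(-1/45) = -296/45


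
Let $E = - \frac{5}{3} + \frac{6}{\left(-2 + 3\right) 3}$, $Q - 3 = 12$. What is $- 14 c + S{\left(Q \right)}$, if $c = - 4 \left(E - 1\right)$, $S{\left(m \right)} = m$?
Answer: $- \frac{67}{3} \approx -22.333$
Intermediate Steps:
$Q = 15$ ($Q = 3 + 12 = 15$)
$E = \frac{1}{3}$ ($E = \left(-5\right) \frac{1}{3} + \frac{6}{1 \cdot 3} = - \frac{5}{3} + \frac{6}{3} = - \frac{5}{3} + 6 \cdot \frac{1}{3} = - \frac{5}{3} + 2 = \frac{1}{3} \approx 0.33333$)
$c = \frac{8}{3}$ ($c = - 4 \left(\frac{1}{3} - 1\right) = \left(-4\right) \left(- \frac{2}{3}\right) = \frac{8}{3} \approx 2.6667$)
$- 14 c + S{\left(Q \right)} = \left(-14\right) \frac{8}{3} + 15 = - \frac{112}{3} + 15 = - \frac{67}{3}$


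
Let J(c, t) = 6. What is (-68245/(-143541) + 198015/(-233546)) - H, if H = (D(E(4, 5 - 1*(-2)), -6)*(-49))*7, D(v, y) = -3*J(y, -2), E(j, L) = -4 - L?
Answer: -206986119431509/33523426386 ≈ -6174.4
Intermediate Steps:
D(v, y) = -18 (D(v, y) = -3*6 = -18)
H = 6174 (H = -18*(-49)*7 = 882*7 = 6174)
(-68245/(-143541) + 198015/(-233546)) - H = (-68245/(-143541) + 198015/(-233546)) - 1*6174 = (-68245*(-1/143541) + 198015*(-1/233546)) - 6174 = (68245/143541 - 198015/233546) - 6174 = -12484924345/33523426386 - 6174 = -206986119431509/33523426386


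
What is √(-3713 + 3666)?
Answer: I*√47 ≈ 6.8557*I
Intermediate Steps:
√(-3713 + 3666) = √(-47) = I*√47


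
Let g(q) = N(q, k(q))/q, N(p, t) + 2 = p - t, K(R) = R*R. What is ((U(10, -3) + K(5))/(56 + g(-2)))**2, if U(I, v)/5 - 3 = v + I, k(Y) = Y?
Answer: 625/361 ≈ 1.7313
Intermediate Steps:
K(R) = R**2
N(p, t) = -2 + p - t (N(p, t) = -2 + (p - t) = -2 + p - t)
U(I, v) = 15 + 5*I + 5*v (U(I, v) = 15 + 5*(v + I) = 15 + 5*(I + v) = 15 + (5*I + 5*v) = 15 + 5*I + 5*v)
g(q) = -2/q (g(q) = (-2 + q - q)/q = -2/q)
((U(10, -3) + K(5))/(56 + g(-2)))**2 = (((15 + 5*10 + 5*(-3)) + 5**2)/(56 - 2/(-2)))**2 = (((15 + 50 - 15) + 25)/(56 - 2*(-1/2)))**2 = ((50 + 25)/(56 + 1))**2 = (75/57)**2 = (75*(1/57))**2 = (25/19)**2 = 625/361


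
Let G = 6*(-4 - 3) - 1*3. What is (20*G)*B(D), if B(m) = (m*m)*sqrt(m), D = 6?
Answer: -32400*sqrt(6) ≈ -79364.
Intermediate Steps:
B(m) = m**(5/2) (B(m) = m**2*sqrt(m) = m**(5/2))
G = -45 (G = 6*(-7) - 3 = -42 - 3 = -45)
(20*G)*B(D) = (20*(-45))*6**(5/2) = -32400*sqrt(6)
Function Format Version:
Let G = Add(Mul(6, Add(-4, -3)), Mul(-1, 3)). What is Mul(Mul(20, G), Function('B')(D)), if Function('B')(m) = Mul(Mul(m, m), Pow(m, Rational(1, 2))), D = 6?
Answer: Mul(-32400, Pow(6, Rational(1, 2))) ≈ -79364.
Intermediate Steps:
Function('B')(m) = Pow(m, Rational(5, 2)) (Function('B')(m) = Mul(Pow(m, 2), Pow(m, Rational(1, 2))) = Pow(m, Rational(5, 2)))
G = -45 (G = Add(Mul(6, -7), -3) = Add(-42, -3) = -45)
Mul(Mul(20, G), Function('B')(D)) = Mul(Mul(20, -45), Pow(6, Rational(5, 2))) = Mul(-900, Mul(36, Pow(6, Rational(1, 2)))) = Mul(-32400, Pow(6, Rational(1, 2)))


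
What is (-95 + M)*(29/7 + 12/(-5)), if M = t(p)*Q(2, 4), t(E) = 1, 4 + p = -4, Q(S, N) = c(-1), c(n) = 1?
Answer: -5734/35 ≈ -163.83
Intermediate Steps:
Q(S, N) = 1
p = -8 (p = -4 - 4 = -8)
M = 1 (M = 1*1 = 1)
(-95 + M)*(29/7 + 12/(-5)) = (-95 + 1)*(29/7 + 12/(-5)) = -94*(29*(1/7) + 12*(-1/5)) = -94*(29/7 - 12/5) = -94*61/35 = -5734/35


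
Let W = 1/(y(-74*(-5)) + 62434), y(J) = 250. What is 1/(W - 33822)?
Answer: -62684/2120098247 ≈ -2.9567e-5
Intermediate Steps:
W = 1/62684 (W = 1/(250 + 62434) = 1/62684 ≈ 1.5953e-5)
1/(W - 33822) = 1/(1/62684 - 33822) = 1/(-2120098247/62684) = -62684/2120098247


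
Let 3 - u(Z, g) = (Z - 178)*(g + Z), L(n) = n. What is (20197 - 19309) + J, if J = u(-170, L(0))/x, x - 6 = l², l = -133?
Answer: 15654003/17695 ≈ 884.66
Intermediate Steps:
u(Z, g) = 3 - (-178 + Z)*(Z + g) (u(Z, g) = 3 - (Z - 178)*(g + Z) = 3 - (-178 + Z)*(Z + g))
x = 17695 (x = 6 + (-133)² = 6 + 17689 = 17695)
J = -59157/17695 (J = (3 - 1*(-170)² + 178*(-170) + 178*0 - 1*(-170)*0)/17695 = (3 - 1*28900 - 30260 + 0 + 0)*(1/17695) = (3 - 28900 - 30260 + 0 + 0)*(1/17695) = -59157*1/17695 = -59157/17695 ≈ -3.3431)
(20197 - 19309) + J = (20197 - 19309) - 59157/17695 = 888 - 59157/17695 = 15654003/17695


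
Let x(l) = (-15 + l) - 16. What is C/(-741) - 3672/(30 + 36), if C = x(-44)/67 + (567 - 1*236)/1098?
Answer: -1755838451/31559814 ≈ -55.635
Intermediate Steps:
x(l) = -31 + l
C = -60173/73566 (C = (-31 - 44)/67 + (567 - 1*236)/1098 = -75*1/67 + (567 - 236)*(1/1098) = -75/67 + 331*(1/1098) = -75/67 + 331/1098 = -60173/73566 ≈ -0.81795)
C/(-741) - 3672/(30 + 36) = -60173/73566/(-741) - 3672/(30 + 36) = -60173/73566*(-1/741) - 3672/(66*1) = 3167/2869074 - 3672/66 = 3167/2869074 - 3672*1/66 = 3167/2869074 - 612/11 = -1755838451/31559814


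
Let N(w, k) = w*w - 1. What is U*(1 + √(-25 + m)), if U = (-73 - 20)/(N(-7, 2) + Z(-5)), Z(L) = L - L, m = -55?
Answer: -31/16 - 31*I*√5/4 ≈ -1.9375 - 17.33*I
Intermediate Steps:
Z(L) = 0
N(w, k) = -1 + w² (N(w, k) = w² - 1 = -1 + w²)
U = -31/16 (U = (-73 - 20)/((-1 + (-7)²) + 0) = -93/((-1 + 49) + 0) = -93/(48 + 0) = -93/48 = -93*1/48 = -31/16 ≈ -1.9375)
U*(1 + √(-25 + m)) = -31*(1 + √(-25 - 55))/16 = -31*(1 + √(-80))/16 = -31*(1 + 4*I*√5)/16 = -31/16 - 31*I*√5/4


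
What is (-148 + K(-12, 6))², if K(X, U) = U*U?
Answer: 12544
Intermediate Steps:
K(X, U) = U²
(-148 + K(-12, 6))² = (-148 + 6²)² = (-148 + 36)² = (-112)² = 12544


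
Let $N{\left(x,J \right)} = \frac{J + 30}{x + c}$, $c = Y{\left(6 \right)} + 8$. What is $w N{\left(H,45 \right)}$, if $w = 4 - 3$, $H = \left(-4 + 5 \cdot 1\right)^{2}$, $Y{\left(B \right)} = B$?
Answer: $5$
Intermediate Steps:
$H = 1$ ($H = \left(-4 + 5\right)^{2} = 1^{2} = 1$)
$c = 14$ ($c = 6 + 8 = 14$)
$w = 1$
$N{\left(x,J \right)} = \frac{30 + J}{14 + x}$ ($N{\left(x,J \right)} = \frac{J + 30}{x + 14} = \frac{30 + J}{14 + x}$)
$w N{\left(H,45 \right)} = 1 \frac{30 + 45}{14 + 1} = 1 \cdot \frac{1}{15} \cdot 75 = 1 \cdot 5 = 5$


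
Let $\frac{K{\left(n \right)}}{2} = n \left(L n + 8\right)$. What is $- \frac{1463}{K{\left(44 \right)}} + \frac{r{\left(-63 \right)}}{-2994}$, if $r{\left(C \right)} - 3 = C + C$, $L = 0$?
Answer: $- \frac{65055}{31936} \approx -2.037$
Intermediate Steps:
$r{\left(C \right)} = 3 + 2 C$ ($r{\left(C \right)} = 3 + \left(C + C\right) = 3 + 2 C$)
$K{\left(n \right)} = 16 n$ ($K{\left(n \right)} = 2 n \left(0 n + 8\right) = 2 n \left(0 + 8\right) = 2 n 8 = 2 \cdot 8 n = 16 n$)
$- \frac{1463}{K{\left(44 \right)}} + \frac{r{\left(-63 \right)}}{-2994} = - \frac{1463}{16 \cdot 44} + \frac{3 + 2 \left(-63\right)}{-2994} = - \frac{1463}{704} + \left(3 - 126\right) \left(- \frac{1}{2994}\right) = \left(-1463\right) \frac{1}{704} - - \frac{41}{998} = - \frac{133}{64} + \frac{41}{998} = - \frac{65055}{31936}$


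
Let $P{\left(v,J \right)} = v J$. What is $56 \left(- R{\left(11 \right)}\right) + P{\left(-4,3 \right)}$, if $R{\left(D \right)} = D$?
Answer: $-628$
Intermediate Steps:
$P{\left(v,J \right)} = J v$
$56 \left(- R{\left(11 \right)}\right) + P{\left(-4,3 \right)} = 56 \left(\left(-1\right) 11\right) + 3 \left(-4\right) = 56 \left(-11\right) - 12 = -616 - 12 = -628$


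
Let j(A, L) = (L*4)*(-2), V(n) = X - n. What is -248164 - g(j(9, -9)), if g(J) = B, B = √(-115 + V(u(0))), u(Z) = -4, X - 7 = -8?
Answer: -248164 - 4*I*√7 ≈ -2.4816e+5 - 10.583*I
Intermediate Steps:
X = -1 (X = 7 - 8 = -1)
V(n) = -1 - n
j(A, L) = -8*L (j(A, L) = (4*L)*(-2) = -8*L)
B = 4*I*√7 (B = √(-115 + (-1 - 1*(-4))) = √(-115 + (-1 + 4)) = √(-115 + 3) = √(-112) = 4*I*√7 ≈ 10.583*I)
g(J) = 4*I*√7
-248164 - g(j(9, -9)) = -248164 - 4*I*√7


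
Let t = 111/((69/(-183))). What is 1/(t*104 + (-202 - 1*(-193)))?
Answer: -23/704391 ≈ -3.2652e-5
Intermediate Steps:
t = -6771/23 (t = 111/((69*(-1/183))) = 111/(-23/61) = 111*(-61/23) = -6771/23 ≈ -294.39)
1/(t*104 + (-202 - 1*(-193))) = 1/(-6771/23*104 + (-202 - 1*(-193))) = 1/(-704184/23 + (-202 + 193)) = 1/(-704184/23 - 9) = 1/(-704391/23) = -23/704391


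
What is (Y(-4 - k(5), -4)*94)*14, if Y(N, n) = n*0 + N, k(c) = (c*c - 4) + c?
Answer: -39480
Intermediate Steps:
k(c) = -4 + c + c² (k(c) = (c² - 4) + c = (-4 + c²) + c = -4 + c + c²)
Y(N, n) = N (Y(N, n) = 0 + N = N)
(Y(-4 - k(5), -4)*94)*14 = ((-4 - (-4 + 5 + 5²))*94)*14 = ((-4 - (-4 + 5 + 25))*94)*14 = ((-4 - 1*26)*94)*14 = ((-4 - 26)*94)*14 = -30*94*14 = -2820*14 = -39480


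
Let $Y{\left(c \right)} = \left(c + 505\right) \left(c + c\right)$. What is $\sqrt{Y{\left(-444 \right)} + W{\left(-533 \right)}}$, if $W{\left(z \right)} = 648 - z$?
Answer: $i \sqrt{52987} \approx 230.19 i$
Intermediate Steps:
$Y{\left(c \right)} = 2 c \left(505 + c\right)$ ($Y{\left(c \right)} = \left(505 + c\right) 2 c = 2 c \left(505 + c\right)$)
$\sqrt{Y{\left(-444 \right)} + W{\left(-533 \right)}} = \sqrt{2 \left(-444\right) \left(505 - 444\right) + \left(648 - -533\right)} = \sqrt{2 \left(-444\right) 61 + \left(648 + 533\right)} = \sqrt{-54168 + 1181} = \sqrt{-52987} = i \sqrt{52987}$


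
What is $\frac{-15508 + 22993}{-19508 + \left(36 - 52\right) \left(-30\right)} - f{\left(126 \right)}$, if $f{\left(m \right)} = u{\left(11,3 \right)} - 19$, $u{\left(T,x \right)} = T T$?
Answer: $- \frac{1948341}{19028} \approx -102.39$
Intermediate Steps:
$u{\left(T,x \right)} = T^{2}$
$f{\left(m \right)} = 102$ ($f{\left(m \right)} = 11^{2} - 19 = 121 - 19 = 102$)
$\frac{-15508 + 22993}{-19508 + \left(36 - 52\right) \left(-30\right)} - f{\left(126 \right)} = \frac{-15508 + 22993}{-19508 + \left(36 - 52\right) \left(-30\right)} - 102 = \frac{7485}{-19508 - -480} - 102 = \frac{7485}{-19508 + 480} - 102 = \frac{7485}{-19028} - 102 = 7485 \left(- \frac{1}{19028}\right) - 102 = - \frac{7485}{19028} - 102 = - \frac{1948341}{19028}$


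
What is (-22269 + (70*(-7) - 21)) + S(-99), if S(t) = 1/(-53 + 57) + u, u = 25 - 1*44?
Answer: -91195/4 ≈ -22799.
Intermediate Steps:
u = -19 (u = 25 - 44 = -19)
S(t) = -75/4 (S(t) = 1/(-53 + 57) - 19 = 1/4 - 19 = -75/4)
(-22269 + (70*(-7) - 21)) + S(-99) = (-22269 + (70*(-7) - 21)) - 75/4 = (-22269 + (-490 - 21)) - 75/4 = (-22269 - 511) - 75/4 = -22780 - 75/4 = -91195/4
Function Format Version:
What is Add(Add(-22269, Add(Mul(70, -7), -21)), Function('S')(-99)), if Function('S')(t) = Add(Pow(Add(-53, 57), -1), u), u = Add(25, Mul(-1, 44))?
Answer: Rational(-91195, 4) ≈ -22799.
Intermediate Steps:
u = -19 (u = Add(25, -44) = -19)
Function('S')(t) = Rational(-75, 4) (Function('S')(t) = Add(Pow(Add(-53, 57), -1), -19) = Add(Pow(4, -1), -19) = Add(Rational(1, 4), -19) = Rational(-75, 4))
Add(Add(-22269, Add(Mul(70, -7), -21)), Function('S')(-99)) = Add(Add(-22269, Add(Mul(70, -7), -21)), Rational(-75, 4)) = Add(Add(-22269, Add(-490, -21)), Rational(-75, 4)) = Add(Add(-22269, -511), Rational(-75, 4)) = Add(-22780, Rational(-75, 4)) = Rational(-91195, 4)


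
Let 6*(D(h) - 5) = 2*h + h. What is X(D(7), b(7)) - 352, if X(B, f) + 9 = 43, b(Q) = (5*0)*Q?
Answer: -318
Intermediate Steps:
D(h) = 5 + h/2 (D(h) = 5 + (2*h + h)/6 = 5 + (3*h)/6 = 5 + h/2)
b(Q) = 0 (b(Q) = 0*Q = 0)
X(B, f) = 34 (X(B, f) = -9 + 43 = 34)
X(D(7), b(7)) - 352 = 34 - 352 = -318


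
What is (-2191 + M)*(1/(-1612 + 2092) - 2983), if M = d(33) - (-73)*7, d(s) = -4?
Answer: 602804219/120 ≈ 5.0234e+6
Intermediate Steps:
M = 507 (M = -4 - (-73)*7 = -4 - 1*(-511) = -4 + 511 = 507)
(-2191 + M)*(1/(-1612 + 2092) - 2983) = (-2191 + 507)*(1/(-1612 + 2092) - 2983) = -1684*(1/480 - 2983) = -1684*(-1431839/480) = 602804219/120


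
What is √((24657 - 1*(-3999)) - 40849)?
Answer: I*√12193 ≈ 110.42*I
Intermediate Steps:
√((24657 - 1*(-3999)) - 40849) = √((24657 + 3999) - 40849) = √(28656 - 40849) = √(-12193) = I*√12193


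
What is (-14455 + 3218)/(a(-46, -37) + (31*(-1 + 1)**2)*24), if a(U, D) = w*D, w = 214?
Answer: 11237/7918 ≈ 1.4192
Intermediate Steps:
a(U, D) = 214*D
(-14455 + 3218)/(a(-46, -37) + (31*(-1 + 1)**2)*24) = (-14455 + 3218)/(214*(-37) + (31*(-1 + 1)**2)*24) = -11237/(-7918 + (31*0**2)*24) = -11237/(-7918 + (31*0)*24) = -11237/(-7918 + 0*24) = -11237/(-7918 + 0) = -11237/(-7918) = -11237*(-1/7918) = 11237/7918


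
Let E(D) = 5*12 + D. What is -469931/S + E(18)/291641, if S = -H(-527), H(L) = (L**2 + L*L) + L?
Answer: 8064378317/9520037163 ≈ 0.84710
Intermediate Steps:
H(L) = L + 2*L**2 (H(L) = (L**2 + L**2) + L = 2*L**2 + L = L + 2*L**2)
S = -554931 (S = -(-527)*(1 + 2*(-527)) = -(-527)*(1 - 1054) = -(-527)*(-1053) = -1*554931 = -554931)
E(D) = 60 + D
-469931/S + E(18)/291641 = -469931/(-554931) + (60 + 18)/291641 = -469931*(-1/554931) + 78*(1/291641) = 27643/32643 + 78/291641 = 8064378317/9520037163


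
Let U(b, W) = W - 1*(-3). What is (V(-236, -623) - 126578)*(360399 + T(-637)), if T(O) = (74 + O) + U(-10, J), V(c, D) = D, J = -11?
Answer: -45770481428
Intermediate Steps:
U(b, W) = 3 + W (U(b, W) = W + 3 = 3 + W)
T(O) = 66 + O (T(O) = (74 + O) + (3 - 11) = (74 + O) - 8 = 66 + O)
(V(-236, -623) - 126578)*(360399 + T(-637)) = (-623 - 126578)*(360399 + (66 - 637)) = -127201*(360399 - 571) = -127201*359828 = -45770481428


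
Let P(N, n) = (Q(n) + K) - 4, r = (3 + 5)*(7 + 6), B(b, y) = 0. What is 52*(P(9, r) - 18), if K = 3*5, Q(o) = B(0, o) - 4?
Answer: -572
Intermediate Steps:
r = 104 (r = 8*13 = 104)
Q(o) = -4 (Q(o) = 0 - 4 = -4)
K = 15
P(N, n) = 7 (P(N, n) = (-4 + 15) - 4 = 11 - 4 = 7)
52*(P(9, r) - 18) = 52*(7 - 18) = 52*(-11) = -572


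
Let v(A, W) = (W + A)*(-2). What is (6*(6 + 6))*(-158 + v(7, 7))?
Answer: -13392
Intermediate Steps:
v(A, W) = -2*A - 2*W (v(A, W) = (A + W)*(-2) = -2*A - 2*W)
(6*(6 + 6))*(-158 + v(7, 7)) = (6*(6 + 6))*(-158 + (-2*7 - 2*7)) = (6*12)*(-158 + (-14 - 14)) = 72*(-158 - 28) = 72*(-186) = -13392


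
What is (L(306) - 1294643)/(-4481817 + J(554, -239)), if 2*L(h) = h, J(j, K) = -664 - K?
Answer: 647245/2241121 ≈ 0.28880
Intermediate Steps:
L(h) = h/2
(L(306) - 1294643)/(-4481817 + J(554, -239)) = ((1/2)*306 - 1294643)/(-4481817 + (-664 - 1*(-239))) = (153 - 1294643)/(-4481817 + (-664 + 239)) = -1294490/(-4481817 - 425) = -1294490/(-4482242) = -1294490*(-1/4482242) = 647245/2241121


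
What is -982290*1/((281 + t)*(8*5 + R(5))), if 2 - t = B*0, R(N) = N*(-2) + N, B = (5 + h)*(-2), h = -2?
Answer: -196458/1981 ≈ -99.171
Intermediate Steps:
B = -6 (B = (5 - 2)*(-2) = 3*(-2) = -6)
R(N) = -N (R(N) = -2*N + N = -N)
t = 2 (t = 2 - (-6)*0 = 2 - 1*0 = 2 + 0 = 2)
-982290*1/((281 + t)*(8*5 + R(5))) = -982290*1/((281 + 2)*(8*5 - 1*5)) = -982290*1/(283*(40 - 5)) = -982290/(283*35) = -982290/9905 = -982290*1/9905 = -196458/1981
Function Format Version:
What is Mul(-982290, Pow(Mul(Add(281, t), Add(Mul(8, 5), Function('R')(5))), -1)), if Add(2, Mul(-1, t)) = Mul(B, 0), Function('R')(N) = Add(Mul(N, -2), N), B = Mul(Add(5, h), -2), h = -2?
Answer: Rational(-196458, 1981) ≈ -99.171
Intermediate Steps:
B = -6 (B = Mul(Add(5, -2), -2) = Mul(3, -2) = -6)
Function('R')(N) = Mul(-1, N) (Function('R')(N) = Add(Mul(-2, N), N) = Mul(-1, N))
t = 2 (t = Add(2, Mul(-1, Mul(-6, 0))) = Add(2, Mul(-1, 0)) = Add(2, 0) = 2)
Mul(-982290, Pow(Mul(Add(281, t), Add(Mul(8, 5), Function('R')(5))), -1)) = Mul(-982290, Pow(Mul(Add(281, 2), Add(Mul(8, 5), Mul(-1, 5))), -1)) = Mul(-982290, Pow(Mul(283, Add(40, -5)), -1)) = Mul(-982290, Pow(Mul(283, 35), -1)) = Mul(-982290, Pow(9905, -1)) = Mul(-982290, Rational(1, 9905)) = Rational(-196458, 1981)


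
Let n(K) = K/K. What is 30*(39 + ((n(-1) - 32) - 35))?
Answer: -810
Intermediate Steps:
n(K) = 1
30*(39 + ((n(-1) - 32) - 35)) = 30*(39 + ((1 - 32) - 35)) = 30*(39 + (-31 - 35)) = 30*(39 - 66) = 30*(-27) = -810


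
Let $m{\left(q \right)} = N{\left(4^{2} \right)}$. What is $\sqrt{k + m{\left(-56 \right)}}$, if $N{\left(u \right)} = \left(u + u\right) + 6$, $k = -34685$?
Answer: $i \sqrt{34647} \approx 186.14 i$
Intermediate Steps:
$N{\left(u \right)} = 6 + 2 u$ ($N{\left(u \right)} = 2 u + 6 = 6 + 2 u$)
$m{\left(q \right)} = 38$ ($m{\left(q \right)} = 6 + 2 \cdot 4^{2} = 6 + 2 \cdot 16 = 6 + 32 = 38$)
$\sqrt{k + m{\left(-56 \right)}} = \sqrt{-34685 + 38} = \sqrt{-34647} = i \sqrt{34647}$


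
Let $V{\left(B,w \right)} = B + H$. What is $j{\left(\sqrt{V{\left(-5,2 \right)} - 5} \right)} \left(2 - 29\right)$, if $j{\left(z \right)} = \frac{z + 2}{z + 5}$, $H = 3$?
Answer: $\frac{27 \left(- \sqrt{7} + 2 i\right)}{\sqrt{7} - 5 i} \approx -14.344 - 6.6971 i$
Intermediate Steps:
$V{\left(B,w \right)} = 3 + B$ ($V{\left(B,w \right)} = B + 3 = 3 + B$)
$j{\left(z \right)} = \frac{2 + z}{5 + z}$
$j{\left(\sqrt{V{\left(-5,2 \right)} - 5} \right)} \left(2 - 29\right) = \frac{2 + \sqrt{\left(3 - 5\right) - 5}}{5 + \sqrt{\left(3 - 5\right) - 5}} \left(2 - 29\right) = \frac{2 + \sqrt{-2 - 5}}{5 + \sqrt{-2 - 5}} \left(-27\right) = \frac{2 + \sqrt{-7}}{5 + \sqrt{-7}} \left(-27\right) = \frac{2 + i \sqrt{7}}{5 + i \sqrt{7}} \left(-27\right) = - \frac{27 \left(2 + i \sqrt{7}\right)}{5 + i \sqrt{7}}$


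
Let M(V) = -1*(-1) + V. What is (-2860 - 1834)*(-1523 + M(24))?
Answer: 7031612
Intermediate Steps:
M(V) = 1 + V
(-2860 - 1834)*(-1523 + M(24)) = (-2860 - 1834)*(-1523 + (1 + 24)) = -4694*(-1523 + 25) = -4694*(-1498) = 7031612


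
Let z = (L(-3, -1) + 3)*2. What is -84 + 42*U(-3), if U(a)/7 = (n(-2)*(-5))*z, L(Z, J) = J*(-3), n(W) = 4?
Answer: -70644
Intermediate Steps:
L(Z, J) = -3*J
z = 12 (z = (-3*(-1) + 3)*2 = (3 + 3)*2 = 6*2 = 12)
U(a) = -1680 (U(a) = 7*((4*(-5))*12) = 7*(-20*12) = 7*(-240) = -1680)
-84 + 42*U(-3) = -84 + 42*(-1680) = -84 - 70560 = -70644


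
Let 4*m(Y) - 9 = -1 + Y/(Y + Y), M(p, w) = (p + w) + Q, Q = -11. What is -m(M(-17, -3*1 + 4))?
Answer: -17/8 ≈ -2.1250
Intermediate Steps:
M(p, w) = -11 + p + w (M(p, w) = (p + w) - 11 = -11 + p + w)
m(Y) = 17/8 (m(Y) = 9/4 + (-1 + Y/(Y + Y))/4 = 9/4 + (-1 + Y/((2*Y)))/4 = 9/4 + (-1 + (1/(2*Y))*Y)/4 = 9/4 + (-1 + ½)/4 = 9/4 + (¼)*(-½) = 9/4 - ⅛ = 17/8)
-m(M(-17, -3*1 + 4)) = -1*17/8 = -17/8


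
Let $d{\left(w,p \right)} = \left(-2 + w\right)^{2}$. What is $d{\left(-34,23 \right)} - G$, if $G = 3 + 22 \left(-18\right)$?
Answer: $1689$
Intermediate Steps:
$G = -393$ ($G = 3 - 396 = -393$)
$d{\left(-34,23 \right)} - G = \left(-2 - 34\right)^{2} - -393 = \left(-36\right)^{2} + 393 = 1296 + 393 = 1689$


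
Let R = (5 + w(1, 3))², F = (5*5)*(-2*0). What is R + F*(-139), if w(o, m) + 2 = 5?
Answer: 64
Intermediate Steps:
w(o, m) = 3 (w(o, m) = -2 + 5 = 3)
F = 0 (F = 25*0 = 0)
R = 64 (R = (5 + 3)² = 8² = 64)
R + F*(-139) = 64 + 0*(-139) = 64 + 0 = 64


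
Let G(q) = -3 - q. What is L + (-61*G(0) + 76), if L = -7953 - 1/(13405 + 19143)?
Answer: -250424313/32548 ≈ -7694.0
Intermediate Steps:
L = -258854245/32548 (L = -7953 - 1/32548 = -258854245/32548 ≈ -7953.0)
L + (-61*G(0) + 76) = -258854245/32548 + (-61*(-3 - 1*0) + 76) = -258854245/32548 + (-61*(-3 + 0) + 76) = -258854245/32548 + (-61*(-3) + 76) = -258854245/32548 + (183 + 76) = -258854245/32548 + 259 = -250424313/32548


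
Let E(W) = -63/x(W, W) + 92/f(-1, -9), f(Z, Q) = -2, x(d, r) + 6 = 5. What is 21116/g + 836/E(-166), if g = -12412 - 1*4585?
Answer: 13850520/288949 ≈ 47.934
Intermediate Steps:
x(d, r) = -1 (x(d, r) = -6 + 5 = -1)
E(W) = 17 (E(W) = -63/(-1) + 92/(-2) = -63*(-1) + 92*(-1/2) = 63 - 46 = 17)
g = -16997 (g = -12412 - 4585 = -16997)
21116/g + 836/E(-166) = 21116/(-16997) + 836/17 = 21116*(-1/16997) + 836*(1/17) = -21116/16997 + 836/17 = 13850520/288949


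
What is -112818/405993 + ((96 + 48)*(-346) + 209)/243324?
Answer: -15864889909/32929280244 ≈ -0.48179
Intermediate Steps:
-112818/405993 + ((96 + 48)*(-346) + 209)/243324 = -112818*1/405993 + (144*(-346) + 209)*(1/243324) = -37606/135331 + (-49824 + 209)*(1/243324) = -37606/135331 - 49615*1/243324 = -37606/135331 - 49615/243324 = -15864889909/32929280244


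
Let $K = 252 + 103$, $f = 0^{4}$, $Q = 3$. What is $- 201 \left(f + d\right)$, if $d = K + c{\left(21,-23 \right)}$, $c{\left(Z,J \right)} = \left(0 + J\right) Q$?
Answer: $-57486$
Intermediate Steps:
$c{\left(Z,J \right)} = 3 J$ ($c{\left(Z,J \right)} = \left(0 + J\right) 3 = J 3 = 3 J$)
$f = 0$
$K = 355$
$d = 286$ ($d = 355 + 3 \left(-23\right) = 355 - 69 = 286$)
$- 201 \left(f + d\right) = - 201 \left(0 + 286\right) = \left(-201\right) 286 = -57486$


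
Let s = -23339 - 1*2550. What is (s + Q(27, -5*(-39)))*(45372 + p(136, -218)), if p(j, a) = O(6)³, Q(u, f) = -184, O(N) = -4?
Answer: -1181315484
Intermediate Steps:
s = -25889 (s = -23339 - 2550 = -25889)
p(j, a) = -64 (p(j, a) = (-4)³ = -64)
(s + Q(27, -5*(-39)))*(45372 + p(136, -218)) = (-25889 - 184)*(45372 - 64) = -26073*45308 = -1181315484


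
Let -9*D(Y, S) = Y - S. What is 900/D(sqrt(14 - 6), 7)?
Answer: 56700/41 + 16200*sqrt(2)/41 ≈ 1941.7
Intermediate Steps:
D(Y, S) = -Y/9 + S/9 (D(Y, S) = -(Y - S)/9 = -Y/9 + S/9)
900/D(sqrt(14 - 6), 7) = 900/(-sqrt(14 - 6)/9 + (1/9)*7) = 900/(-2*sqrt(2)/9 + 7/9) = 900/(7/9 - 2*sqrt(2)/9)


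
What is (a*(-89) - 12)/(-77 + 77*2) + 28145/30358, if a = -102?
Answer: 277392793/2337566 ≈ 118.67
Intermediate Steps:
(a*(-89) - 12)/(-77 + 77*2) + 28145/30358 = (-102*(-89) - 12)/(-77 + 77*2) + 28145/30358 = (9078 - 12)/(-77 + 154) + 28145*(1/30358) = 9066/77 + 28145/30358 = 277392793/2337566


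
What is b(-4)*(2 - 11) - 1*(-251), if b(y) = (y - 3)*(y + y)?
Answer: -253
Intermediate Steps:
b(y) = 2*y*(-3 + y) (b(y) = (-3 + y)*(2*y) = 2*y*(-3 + y))
b(-4)*(2 - 11) - 1*(-251) = (2*(-4)*(-3 - 4))*(2 - 11) - 1*(-251) = (2*(-4)*(-7))*(-9) + 251 = 56*(-9) + 251 = -504 + 251 = -253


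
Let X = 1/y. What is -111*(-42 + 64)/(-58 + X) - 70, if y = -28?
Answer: -45374/1625 ≈ -27.922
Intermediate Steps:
X = -1/28 (X = 1/(-28) = -1/28 ≈ -0.035714)
-111*(-42 + 64)/(-58 + X) - 70 = -111*(-42 + 64)/(-58 - 1/28) - 70 = -2442/(-1625/28) - 70 = -2442*(-28)/1625 - 70 = -111*(-616/1625) - 70 = 68376/1625 - 70 = -45374/1625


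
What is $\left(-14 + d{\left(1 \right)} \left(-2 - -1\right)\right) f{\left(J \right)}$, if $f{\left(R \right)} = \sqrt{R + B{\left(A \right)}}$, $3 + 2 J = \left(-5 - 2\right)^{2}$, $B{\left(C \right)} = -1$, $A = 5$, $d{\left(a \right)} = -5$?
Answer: $- 9 \sqrt{22} \approx -42.214$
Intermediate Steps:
$J = 23$ ($J = - \frac{3}{2} + \frac{\left(-5 - 2\right)^{2}}{2} = - \frac{3}{2} + \frac{\left(-7\right)^{2}}{2} = - \frac{3}{2} + \frac{1}{2} \cdot 49 = - \frac{3}{2} + \frac{49}{2} = 23$)
$f{\left(R \right)} = \sqrt{-1 + R}$ ($f{\left(R \right)} = \sqrt{R - 1} = \sqrt{-1 + R}$)
$\left(-14 + d{\left(1 \right)} \left(-2 - -1\right)\right) f{\left(J \right)} = \left(-14 - 5 \left(-2 - -1\right)\right) \sqrt{-1 + 23} = \left(-14 - 5 \left(-2 + 1\right)\right) \sqrt{22} = \left(-14 - -5\right) \sqrt{22} = \left(-14 + 5\right) \sqrt{22} = - 9 \sqrt{22}$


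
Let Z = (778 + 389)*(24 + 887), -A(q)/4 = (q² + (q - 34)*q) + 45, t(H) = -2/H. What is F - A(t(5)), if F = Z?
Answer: 26584317/25 ≈ 1.0634e+6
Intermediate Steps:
A(q) = -180 - 4*q² - 4*q*(-34 + q) (A(q) = -4*((q² + (q - 34)*q) + 45) = -4*((q² + (-34 + q)*q) + 45) = -4*((q² + q*(-34 + q)) + 45) = -4*(45 + q² + q*(-34 + q)) = -180 - 4*q² - 4*q*(-34 + q))
Z = 1063137 (Z = 1167*911 = 1063137)
F = 1063137
F - A(t(5)) = 1063137 - (-180 - 8*(-2/5)² + 136*(-2/5)) = 1063137 - (-180 - 8*(-2*⅕)² + 136*(-2*⅕)) = 1063137 - (-180 - 8*(-⅖)² + 136*(-⅖)) = 1063137 - (-180 - 8*4/25 - 272/5) = 1063137 - (-180 - 32/25 - 272/5) = 1063137 - 1*(-5892/25) = 1063137 + 5892/25 = 26584317/25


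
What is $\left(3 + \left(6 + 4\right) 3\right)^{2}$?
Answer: $1089$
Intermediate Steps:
$\left(3 + \left(6 + 4\right) 3\right)^{2} = \left(3 + 10 \cdot 3\right)^{2} = \left(3 + 30\right)^{2} = 33^{2} = 1089$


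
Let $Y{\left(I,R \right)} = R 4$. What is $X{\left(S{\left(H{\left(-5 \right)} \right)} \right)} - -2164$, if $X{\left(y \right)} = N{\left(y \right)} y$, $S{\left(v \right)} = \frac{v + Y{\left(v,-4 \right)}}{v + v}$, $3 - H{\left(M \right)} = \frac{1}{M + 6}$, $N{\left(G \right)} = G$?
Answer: $\frac{8705}{4} \approx 2176.3$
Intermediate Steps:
$Y{\left(I,R \right)} = 4 R$
$H{\left(M \right)} = 3 - \frac{1}{6 + M}$ ($H{\left(M \right)} = 3 - \frac{1}{M + 6} = 3 - \frac{1}{6 + M}$)
$S{\left(v \right)} = \frac{-16 + v}{2 v}$ ($S{\left(v \right)} = \frac{v + 4 \left(-4\right)}{v + v} = \frac{v - 16}{2 v} = \left(-16 + v\right) \frac{1}{2 v} = \frac{-16 + v}{2 v}$)
$X{\left(y \right)} = y^{2}$ ($X{\left(y \right)} = y y = y^{2}$)
$X{\left(S{\left(H{\left(-5 \right)} \right)} \right)} - -2164 = \left(\frac{-16 + \frac{17 + 3 \left(-5\right)}{6 - 5}}{2 \frac{17 + 3 \left(-5\right)}{6 - 5}}\right)^{2} - -2164 = \left(\frac{-16 + \frac{17 - 15}{1}}{2 \frac{17 - 15}{1}}\right)^{2} + 2164 = \left(\frac{-16 + 1 \cdot 2}{2 \cdot 1 \cdot 2}\right)^{2} + 2164 = \left(\frac{-16 + 2}{2 \cdot 2}\right)^{2} + 2164 = \left(\frac{1}{2} \cdot \frac{1}{2} \left(-14\right)\right)^{2} + 2164 = \left(- \frac{7}{2}\right)^{2} + 2164 = \frac{49}{4} + 2164 = \frac{8705}{4}$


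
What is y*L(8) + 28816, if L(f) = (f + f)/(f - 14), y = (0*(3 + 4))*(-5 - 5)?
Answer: 28816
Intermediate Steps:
y = 0 (y = (0*7)*(-10) = 0*(-10) = 0)
L(f) = 2*f/(-14 + f) (L(f) = (2*f)/(-14 + f) = 2*f/(-14 + f))
y*L(8) + 28816 = 0*(2*8/(-14 + 8)) + 28816 = 0*(2*8/(-6)) + 28816 = 0*(2*8*(-⅙)) + 28816 = 0*(-8/3) + 28816 = 0 + 28816 = 28816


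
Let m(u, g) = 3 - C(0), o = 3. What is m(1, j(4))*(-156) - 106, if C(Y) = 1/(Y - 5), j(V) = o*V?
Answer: -3026/5 ≈ -605.20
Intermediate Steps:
j(V) = 3*V
C(Y) = 1/(-5 + Y)
m(u, g) = 16/5 (m(u, g) = 3 - 1/(-5 + 0) = 3 - 1/(-5) = 3 - 1*(-1/5) = 3 + 1/5 = 16/5)
m(1, j(4))*(-156) - 106 = (16/5)*(-156) - 106 = -2496/5 - 106 = -3026/5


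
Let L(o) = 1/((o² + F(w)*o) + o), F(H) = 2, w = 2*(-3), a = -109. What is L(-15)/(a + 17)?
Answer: -1/16560 ≈ -6.0386e-5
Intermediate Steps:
w = -6
L(o) = 1/(o² + 3*o) (L(o) = 1/((o² + 2*o) + o) = 1/(o² + 3*o))
L(-15)/(a + 17) = (1/((-15)*(3 - 15)))/(-109 + 17) = (-1/15/(-12))/(-92) = -(-1)*(-1)/(1380*12) = -1/92*1/180 = -1/16560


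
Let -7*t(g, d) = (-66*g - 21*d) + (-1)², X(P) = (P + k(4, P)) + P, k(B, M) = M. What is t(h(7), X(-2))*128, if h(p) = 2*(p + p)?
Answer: 220288/7 ≈ 31470.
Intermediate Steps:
h(p) = 4*p (h(p) = 2*(2*p) = 4*p)
X(P) = 3*P (X(P) = (P + P) + P = 2*P + P = 3*P)
t(g, d) = -⅐ + 3*d + 66*g/7 (t(g, d) = -((-66*g - 21*d) + (-1)²)/7 = -((-66*g - 21*d) + 1)/7 = -(1 - 66*g - 21*d)/7 = -⅐ + 3*d + 66*g/7)
t(h(7), X(-2))*128 = (-⅐ + 3*(3*(-2)) + 66*(4*7)/7)*128 = (-⅐ + 3*(-6) + (66/7)*28)*128 = (-⅐ - 18 + 264)*128 = (1721/7)*128 = 220288/7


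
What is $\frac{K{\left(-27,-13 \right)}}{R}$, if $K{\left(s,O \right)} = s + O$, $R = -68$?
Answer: $\frac{10}{17} \approx 0.58823$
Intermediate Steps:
$K{\left(s,O \right)} = O + s$
$\frac{K{\left(-27,-13 \right)}}{R} = \frac{-13 - 27}{-68} = \left(-40\right) \left(- \frac{1}{68}\right) = \frac{10}{17}$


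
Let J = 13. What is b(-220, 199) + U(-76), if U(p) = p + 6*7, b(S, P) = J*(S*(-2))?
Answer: 5686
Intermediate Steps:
b(S, P) = -26*S (b(S, P) = 13*(S*(-2)) = 13*(-2*S) = -26*S)
U(p) = 42 + p (U(p) = p + 42 = 42 + p)
b(-220, 199) + U(-76) = -26*(-220) + (42 - 76) = 5720 - 34 = 5686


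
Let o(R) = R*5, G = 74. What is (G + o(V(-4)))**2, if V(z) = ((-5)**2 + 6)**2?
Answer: 23804641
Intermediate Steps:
V(z) = 961 (V(z) = (25 + 6)**2 = 31**2 = 961)
o(R) = 5*R
(G + o(V(-4)))**2 = (74 + 5*961)**2 = (74 + 4805)**2 = 4879**2 = 23804641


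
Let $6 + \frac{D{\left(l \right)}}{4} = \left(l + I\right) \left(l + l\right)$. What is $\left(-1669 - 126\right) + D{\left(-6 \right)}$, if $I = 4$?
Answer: $-1723$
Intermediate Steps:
$D{\left(l \right)} = -24 + 8 l \left(4 + l\right)$ ($D{\left(l \right)} = -24 + 4 \left(l + 4\right) \left(l + l\right) = -24 + 4 \left(4 + l\right) 2 l = -24 + 4 \cdot 2 l \left(4 + l\right) = -24 + 8 l \left(4 + l\right)$)
$\left(-1669 - 126\right) + D{\left(-6 \right)} = \left(-1669 - 126\right) + \left(-24 + 8 \left(-6\right)^{2} + 32 \left(-6\right)\right) = -1795 - -72 = -1795 + 72 = -1723$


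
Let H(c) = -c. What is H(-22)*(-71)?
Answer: -1562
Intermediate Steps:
H(-22)*(-71) = -1*(-22)*(-71) = 22*(-71) = -1562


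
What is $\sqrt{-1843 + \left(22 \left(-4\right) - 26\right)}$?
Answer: $i \sqrt{1957} \approx 44.238 i$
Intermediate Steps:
$\sqrt{-1843 + \left(22 \left(-4\right) - 26\right)} = \sqrt{-1843 - 114} = \sqrt{-1957} = i \sqrt{1957}$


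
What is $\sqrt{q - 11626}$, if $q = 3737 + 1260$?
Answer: $i \sqrt{6629} \approx 81.419 i$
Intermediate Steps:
$q = 4997$
$\sqrt{q - 11626} = \sqrt{4997 - 11626} = \sqrt{-6629} = i \sqrt{6629}$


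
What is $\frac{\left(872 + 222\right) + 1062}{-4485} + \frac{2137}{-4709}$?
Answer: $- \frac{19737049}{21119865} \approx -0.93453$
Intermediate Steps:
$\frac{\left(872 + 222\right) + 1062}{-4485} + \frac{2137}{-4709} = \left(1094 + 1062\right) \left(- \frac{1}{4485}\right) + 2137 \left(- \frac{1}{4709}\right) = 2156 \left(- \frac{1}{4485}\right) - \frac{2137}{4709} = - \frac{2156}{4485} - \frac{2137}{4709} = - \frac{19737049}{21119865}$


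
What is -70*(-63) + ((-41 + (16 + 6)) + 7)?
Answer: 4398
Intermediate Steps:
-70*(-63) + ((-41 + (16 + 6)) + 7) = 4410 + ((-41 + 22) + 7) = 4410 + (-19 + 7) = 4410 - 12 = 4398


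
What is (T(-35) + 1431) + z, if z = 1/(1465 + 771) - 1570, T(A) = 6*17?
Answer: -82731/2236 ≈ -37.000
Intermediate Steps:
T(A) = 102
z = -3510519/2236 (z = 1/2236 - 1570 = -3510519/2236 ≈ -1570.0)
(T(-35) + 1431) + z = (102 + 1431) - 3510519/2236 = 1533 - 3510519/2236 = -82731/2236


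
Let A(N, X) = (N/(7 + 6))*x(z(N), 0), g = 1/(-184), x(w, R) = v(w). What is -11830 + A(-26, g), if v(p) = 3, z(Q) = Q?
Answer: -11836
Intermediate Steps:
x(w, R) = 3
g = -1/184 ≈ -0.0054348
A(N, X) = 3*N/13 (A(N, X) = (N/(7 + 6))*3 = (N/13)*3 = 3*N/13)
-11830 + A(-26, g) = -11830 + (3/13)*(-26) = -11830 - 6 = -11836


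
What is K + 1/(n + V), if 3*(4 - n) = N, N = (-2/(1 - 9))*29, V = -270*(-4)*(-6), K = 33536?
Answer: 2607122164/77741 ≈ 33536.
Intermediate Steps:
V = -6480 (V = -30*(-36)*(-6) = 1080*(-6) = -6480)
N = 29/4 (N = (-2/(-8))*29 = -1/8*(-2)*29 = (1/4)*29 = 29/4 ≈ 7.2500)
n = 19/12 (n = 4 - 1/3*29/4 = 4 - 29/12 = 19/12 ≈ 1.5833)
K + 1/(n + V) = 33536 + 1/(19/12 - 6480) = 33536 + 1/(-77741/12) = 33536 - 12/77741 = 2607122164/77741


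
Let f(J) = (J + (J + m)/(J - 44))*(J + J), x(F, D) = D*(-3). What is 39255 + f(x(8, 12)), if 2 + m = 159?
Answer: 419559/10 ≈ 41956.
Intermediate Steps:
m = 157 (m = -2 + 159 = 157)
x(F, D) = -3*D
f(J) = 2*J*(J + (157 + J)/(-44 + J)) (f(J) = (J + (J + 157)/(J - 44))*(J + J) = (J + (157 + J)/(-44 + J))*(2*J) = 2*J*(J + (157 + J)/(-44 + J)))
39255 + f(x(8, 12)) = 39255 + 2*(-3*12)*(157 + (-3*12)**2 - (-129)*12)/(-44 - 3*12) = 39255 + 2*(-36)*(157 + (-36)**2 - 43*(-36))/(-44 - 36) = 39255 + 2*(-36)*(157 + 1296 + 1548)/(-80) = 39255 + 2*(-36)*(-1/80)*3001 = 39255 + 27009/10 = 419559/10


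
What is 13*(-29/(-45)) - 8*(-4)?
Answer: 1817/45 ≈ 40.378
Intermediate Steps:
13*(-29/(-45)) - 8*(-4) = 13*(-29*(-1/45)) + 32 = 13*(29/45) + 32 = 377/45 + 32 = 1817/45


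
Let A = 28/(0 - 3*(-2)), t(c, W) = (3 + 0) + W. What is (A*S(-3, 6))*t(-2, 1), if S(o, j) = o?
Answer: -56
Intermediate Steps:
t(c, W) = 3 + W
A = 14/3 (A = 28/(0 + 6) = 28/6 = 28*(1/6) = 14/3 ≈ 4.6667)
(A*S(-3, 6))*t(-2, 1) = ((14/3)*(-3))*(3 + 1) = -14*4 = -56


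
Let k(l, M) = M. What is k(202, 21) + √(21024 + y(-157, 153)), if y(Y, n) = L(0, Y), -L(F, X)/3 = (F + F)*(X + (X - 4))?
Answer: 21 + 12*√146 ≈ 166.00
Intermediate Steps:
L(F, X) = -6*F*(-4 + 2*X) (L(F, X) = -3*(F + F)*(X + (X - 4)) = -3*2*F*(X + (-4 + X)) = -3*2*F*(-4 + 2*X) = -6*F*(-4 + 2*X))
y(Y, n) = 0 (y(Y, n) = 12*0*(2 - Y) = 0)
k(202, 21) + √(21024 + y(-157, 153)) = 21 + √(21024 + 0) = 21 + √21024 = 21 + 12*√146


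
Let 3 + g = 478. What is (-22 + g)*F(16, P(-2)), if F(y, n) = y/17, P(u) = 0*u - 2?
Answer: 7248/17 ≈ 426.35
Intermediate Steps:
g = 475 (g = -3 + 478 = 475)
P(u) = -2 (P(u) = 0 - 2 = -2)
F(y, n) = y/17 (F(y, n) = y*(1/17) = y/17)
(-22 + g)*F(16, P(-2)) = (-22 + 475)*((1/17)*16) = 453*(16/17) = 7248/17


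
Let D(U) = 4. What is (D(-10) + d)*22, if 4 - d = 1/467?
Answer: 82170/467 ≈ 175.95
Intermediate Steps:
d = 1867/467 (d = 4 - 1/467 = 1867/467 ≈ 3.9979)
(D(-10) + d)*22 = (4 + 1867/467)*22 = (3735/467)*22 = 82170/467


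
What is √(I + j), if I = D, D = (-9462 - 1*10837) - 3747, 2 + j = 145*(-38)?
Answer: I*√29558 ≈ 171.92*I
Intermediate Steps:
j = -5512 (j = -2 + 145*(-38) = -2 - 5510 = -5512)
D = -24046 (D = (-9462 - 10837) - 3747 = -20299 - 3747 = -24046)
I = -24046
√(I + j) = √(-24046 - 5512) = √(-29558) = I*√29558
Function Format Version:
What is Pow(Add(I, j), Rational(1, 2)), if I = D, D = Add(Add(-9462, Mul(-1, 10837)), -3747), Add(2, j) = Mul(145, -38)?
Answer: Mul(I, Pow(29558, Rational(1, 2))) ≈ Mul(171.92, I)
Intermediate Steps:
j = -5512 (j = Add(-2, Mul(145, -38)) = Add(-2, -5510) = -5512)
D = -24046 (D = Add(Add(-9462, -10837), -3747) = Add(-20299, -3747) = -24046)
I = -24046
Pow(Add(I, j), Rational(1, 2)) = Pow(Add(-24046, -5512), Rational(1, 2)) = Pow(-29558, Rational(1, 2)) = Mul(I, Pow(29558, Rational(1, 2)))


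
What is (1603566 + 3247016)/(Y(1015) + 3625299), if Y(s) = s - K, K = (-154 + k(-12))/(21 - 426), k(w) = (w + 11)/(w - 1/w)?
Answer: 28092145653/21001795330 ≈ 1.3376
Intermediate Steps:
k(w) = (11 + w)/(w - 1/w)
K = 4402/11583 (K = (-154 - 12*(11 - 12)/(-1 + (-12)²))/(21 - 426) = (-154 - 12*(-1)/(-1 + 144))/(-405) = (-154 - 12*(-1)/143)*(-1/405) = (-154 - 12*1/143*(-1))*(-1/405) = (-154 + 12/143)*(-1/405) = -22010/143*(-1/405) = 4402/11583 ≈ 0.38004)
Y(s) = -4402/11583 + s (Y(s) = s - 1*4402/11583 = s - 4402/11583 = -4402/11583 + s)
(1603566 + 3247016)/(Y(1015) + 3625299) = (1603566 + 3247016)/((-4402/11583 + 1015) + 3625299) = 4850582/(11752343/11583 + 3625299) = 4850582/(42003590660/11583) = 4850582*(11583/42003590660) = 28092145653/21001795330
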